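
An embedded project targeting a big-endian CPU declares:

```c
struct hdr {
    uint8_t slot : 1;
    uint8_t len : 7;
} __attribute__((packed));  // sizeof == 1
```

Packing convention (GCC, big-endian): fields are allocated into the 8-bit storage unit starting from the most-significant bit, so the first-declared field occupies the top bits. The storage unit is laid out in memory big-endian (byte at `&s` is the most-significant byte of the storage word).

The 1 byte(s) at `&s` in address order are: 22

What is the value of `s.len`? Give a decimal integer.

34

[0]=0x22 (big-endian) → word 0x22
slot:1 @ bit 7 → (0x22>>7)&0x1 = 0x0
len:7 @ bit 0 → (0x22>>0)&0x7f = 0x22  ←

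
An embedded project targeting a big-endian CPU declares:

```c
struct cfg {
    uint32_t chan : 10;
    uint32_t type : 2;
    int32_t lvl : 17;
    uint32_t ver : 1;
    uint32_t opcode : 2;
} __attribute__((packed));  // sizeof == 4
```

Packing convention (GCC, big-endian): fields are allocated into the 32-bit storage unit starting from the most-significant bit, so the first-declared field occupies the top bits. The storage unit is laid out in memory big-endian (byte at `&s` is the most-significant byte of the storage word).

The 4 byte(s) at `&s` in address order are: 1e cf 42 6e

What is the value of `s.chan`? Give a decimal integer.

123

[0]=0x1e [1]=0xcf [2]=0x42 [3]=0x6e (big-endian) → word 0x1ecf426e
chan [22+:10] = (word>>22) & 0x3ff = 123  ←
type [20+:2] = (word>>20) & 0x3 = 0
lvl [3+:17] = (word>>3) & 0x1ffff = 125005
ver [2+:1] = (word>>2) & 0x1 = 1
opcode [0+:2] = (word>>0) & 0x3 = 2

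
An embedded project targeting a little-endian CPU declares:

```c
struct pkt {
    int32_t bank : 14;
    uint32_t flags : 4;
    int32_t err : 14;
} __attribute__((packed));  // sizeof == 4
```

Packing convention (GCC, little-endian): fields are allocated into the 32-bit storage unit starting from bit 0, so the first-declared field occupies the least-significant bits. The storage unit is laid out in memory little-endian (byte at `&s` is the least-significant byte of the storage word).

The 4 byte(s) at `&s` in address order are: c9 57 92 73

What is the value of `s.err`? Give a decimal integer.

7396

[0]=0xc9 [1]=0x57 [2]=0x92 [3]=0x73 (little-endian) → word 0x739257c9
bank:14 @ bit 0 → (0x739257c9>>0)&0x3fff = 0x17c9
flags:4 @ bit 14 → (0x739257c9>>14)&0xf = 0x9
err:14 @ bit 18 → (0x739257c9>>18)&0x3fff = 0x1ce4  ←
err signed 14b, MSB=0: value = 7396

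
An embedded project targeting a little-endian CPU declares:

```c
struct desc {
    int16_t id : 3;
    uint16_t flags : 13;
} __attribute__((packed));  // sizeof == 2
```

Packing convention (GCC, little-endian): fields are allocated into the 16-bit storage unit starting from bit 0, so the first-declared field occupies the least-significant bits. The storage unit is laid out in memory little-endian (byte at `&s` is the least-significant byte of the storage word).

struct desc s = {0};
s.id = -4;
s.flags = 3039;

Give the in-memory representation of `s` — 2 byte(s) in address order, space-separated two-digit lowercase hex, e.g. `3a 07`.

[0+:3] id=-4 & 0x7 = 0x4; word=0x0004
[3+:13] flags=3039 & 0x1fff = 0xbdf; word=0x5efc
word = 0x5efc → little-endian bytes:
  [0]=0xfc  [1]=0x5e

fc 5e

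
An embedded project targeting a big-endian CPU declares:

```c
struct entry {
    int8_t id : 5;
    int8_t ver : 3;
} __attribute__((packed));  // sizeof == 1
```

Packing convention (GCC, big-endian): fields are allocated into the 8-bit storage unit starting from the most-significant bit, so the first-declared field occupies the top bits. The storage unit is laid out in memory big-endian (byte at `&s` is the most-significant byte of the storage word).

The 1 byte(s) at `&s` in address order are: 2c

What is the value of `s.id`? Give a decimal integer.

5

[0]=0x2c (big-endian) → word 0x2c
id [3+:5] = (word>>3) & 0x1f = 5  ←
ver [0+:3] = (word>>0) & 0x7 = 4
id signed 5b, MSB=0: value = 5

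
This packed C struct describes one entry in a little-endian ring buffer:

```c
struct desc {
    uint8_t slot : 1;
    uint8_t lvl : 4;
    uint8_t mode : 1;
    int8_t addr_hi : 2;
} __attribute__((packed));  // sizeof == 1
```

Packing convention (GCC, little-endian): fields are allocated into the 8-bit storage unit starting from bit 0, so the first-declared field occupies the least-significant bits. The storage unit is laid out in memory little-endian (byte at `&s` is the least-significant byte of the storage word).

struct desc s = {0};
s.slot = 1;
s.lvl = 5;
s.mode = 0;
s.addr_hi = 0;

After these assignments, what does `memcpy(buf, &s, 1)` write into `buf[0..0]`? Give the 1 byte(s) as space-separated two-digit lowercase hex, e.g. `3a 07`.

slot (1b) val=1 bits=0x1 at bit 0: 0x01
lvl (4b) val=5 bits=0x5 at bit 1: 0x0b
mode (1b) val=0 bits=0x0 at bit 5: 0x0b
addr_hi (2b) val=0 bits=0x0 at bit 6: 0x0b
word = 0x0b → little-endian bytes:
  [0]=0x0b

0b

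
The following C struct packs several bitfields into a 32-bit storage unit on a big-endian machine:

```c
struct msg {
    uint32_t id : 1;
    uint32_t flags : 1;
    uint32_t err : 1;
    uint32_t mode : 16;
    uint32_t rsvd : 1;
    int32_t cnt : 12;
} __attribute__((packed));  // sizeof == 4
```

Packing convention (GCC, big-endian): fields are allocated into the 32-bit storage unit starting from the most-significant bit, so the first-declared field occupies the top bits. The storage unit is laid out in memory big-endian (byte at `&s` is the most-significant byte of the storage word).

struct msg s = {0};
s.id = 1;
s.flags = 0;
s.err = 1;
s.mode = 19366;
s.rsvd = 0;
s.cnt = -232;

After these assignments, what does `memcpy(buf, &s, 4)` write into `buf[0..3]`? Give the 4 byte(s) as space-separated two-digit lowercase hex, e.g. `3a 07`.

[31+:1] id=1 & 0x1 = 0x1; word=0x80000000
[30+:1] flags=0 & 0x1 = 0x0; word=0x80000000
[29+:1] err=1 & 0x1 = 0x1; word=0xa0000000
[13+:16] mode=19366 & 0xffff = 0x4ba6; word=0xa974c000
[12+:1] rsvd=0 & 0x1 = 0x0; word=0xa974c000
[0+:12] cnt=-232 & 0xfff = 0xf18; word=0xa974cf18
word = 0xa974cf18 → big-endian bytes:
  [0]=0xa9  [1]=0x74  [2]=0xcf  [3]=0x18

a9 74 cf 18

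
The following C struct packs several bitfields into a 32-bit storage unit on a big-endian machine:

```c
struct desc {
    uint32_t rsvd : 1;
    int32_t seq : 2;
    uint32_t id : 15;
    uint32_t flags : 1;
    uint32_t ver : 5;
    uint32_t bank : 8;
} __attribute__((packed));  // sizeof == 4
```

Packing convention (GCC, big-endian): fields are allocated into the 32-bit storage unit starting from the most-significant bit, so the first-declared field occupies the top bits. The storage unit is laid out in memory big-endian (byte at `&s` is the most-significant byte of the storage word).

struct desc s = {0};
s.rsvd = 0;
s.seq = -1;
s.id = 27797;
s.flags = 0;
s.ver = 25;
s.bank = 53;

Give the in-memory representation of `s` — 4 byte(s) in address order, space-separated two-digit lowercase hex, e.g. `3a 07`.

rsvd:1 = 0 → 0x0 << 31 → word 0x00000000
seq:2 = -1 → 0x3 << 29 → word 0x60000000
id:15 = 27797 → 0x6c95 << 14 → word 0x7b254000
flags:1 = 0 → 0x0 << 13 → word 0x7b254000
ver:5 = 25 → 0x19 << 8 → word 0x7b255900
bank:8 = 53 → 0x35 << 0 → word 0x7b255935
word = 0x7b255935 → big-endian bytes:
  [0]=0x7b  [1]=0x25  [2]=0x59  [3]=0x35

7b 25 59 35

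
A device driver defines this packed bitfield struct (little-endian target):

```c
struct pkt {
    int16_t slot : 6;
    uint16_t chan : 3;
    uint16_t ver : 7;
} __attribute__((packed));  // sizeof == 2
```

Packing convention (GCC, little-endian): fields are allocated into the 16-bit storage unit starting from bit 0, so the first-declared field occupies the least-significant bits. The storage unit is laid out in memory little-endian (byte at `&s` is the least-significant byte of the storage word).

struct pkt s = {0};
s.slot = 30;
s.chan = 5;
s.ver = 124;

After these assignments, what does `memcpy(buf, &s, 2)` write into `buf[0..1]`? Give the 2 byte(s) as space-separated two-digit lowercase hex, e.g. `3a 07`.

5e f9

slot:6 = 30 → 0x1e << 0 → word 0x001e
chan:3 = 5 → 0x5 << 6 → word 0x015e
ver:7 = 124 → 0x7c << 9 → word 0xf95e
word = 0xf95e → little-endian bytes:
  [0]=0x5e  [1]=0xf9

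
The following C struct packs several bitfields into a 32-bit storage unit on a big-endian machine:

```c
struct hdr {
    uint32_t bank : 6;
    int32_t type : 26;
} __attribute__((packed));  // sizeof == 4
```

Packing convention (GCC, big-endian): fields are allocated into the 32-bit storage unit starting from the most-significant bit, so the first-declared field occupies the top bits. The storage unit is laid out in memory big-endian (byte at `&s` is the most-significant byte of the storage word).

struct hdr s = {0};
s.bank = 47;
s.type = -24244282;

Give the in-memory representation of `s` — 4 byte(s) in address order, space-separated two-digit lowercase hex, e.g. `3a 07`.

[26+:6] bank=47 & 0x3f = 0x2f; word=0xbc000000
[0+:26] type=-24244282 & 0x3ffffff = 0x28e0fc6; word=0xbe8e0fc6
word = 0xbe8e0fc6 → big-endian bytes:
  [0]=0xbe  [1]=0x8e  [2]=0x0f  [3]=0xc6

be 8e 0f c6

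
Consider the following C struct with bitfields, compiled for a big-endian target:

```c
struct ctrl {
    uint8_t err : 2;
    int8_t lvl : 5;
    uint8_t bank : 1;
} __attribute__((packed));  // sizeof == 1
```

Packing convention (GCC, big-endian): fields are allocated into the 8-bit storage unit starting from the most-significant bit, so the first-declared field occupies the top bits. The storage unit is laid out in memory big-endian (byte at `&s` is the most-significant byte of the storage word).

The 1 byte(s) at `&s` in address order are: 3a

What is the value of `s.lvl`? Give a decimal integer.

[0]=0x3a (big-endian) → word 0x3a
err:2 @ bit 6 → (0x3a>>6)&0x3 = 0x0
lvl:5 @ bit 1 → (0x3a>>1)&0x1f = 0x1d  ←
bank:1 @ bit 0 → (0x3a>>0)&0x1 = 0x0
lvl signed 5b, MSB=1: 29 - 32 = -3

-3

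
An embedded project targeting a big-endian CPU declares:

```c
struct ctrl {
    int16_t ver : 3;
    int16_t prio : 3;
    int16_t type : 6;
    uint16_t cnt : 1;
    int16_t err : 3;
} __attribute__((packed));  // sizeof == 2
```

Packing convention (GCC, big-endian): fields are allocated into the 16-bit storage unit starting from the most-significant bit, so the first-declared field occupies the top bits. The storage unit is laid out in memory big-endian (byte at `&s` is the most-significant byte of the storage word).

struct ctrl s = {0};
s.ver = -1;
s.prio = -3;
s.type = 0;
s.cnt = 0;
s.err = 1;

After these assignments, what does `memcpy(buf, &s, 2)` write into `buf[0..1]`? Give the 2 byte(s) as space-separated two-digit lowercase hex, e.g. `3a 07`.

f4 01

[13+:3] ver=-1 & 0x7 = 0x7; word=0xe000
[10+:3] prio=-3 & 0x7 = 0x5; word=0xf400
[4+:6] type=0 & 0x3f = 0x0; word=0xf400
[3+:1] cnt=0 & 0x1 = 0x0; word=0xf400
[0+:3] err=1 & 0x7 = 0x1; word=0xf401
word = 0xf401 → big-endian bytes:
  [0]=0xf4  [1]=0x01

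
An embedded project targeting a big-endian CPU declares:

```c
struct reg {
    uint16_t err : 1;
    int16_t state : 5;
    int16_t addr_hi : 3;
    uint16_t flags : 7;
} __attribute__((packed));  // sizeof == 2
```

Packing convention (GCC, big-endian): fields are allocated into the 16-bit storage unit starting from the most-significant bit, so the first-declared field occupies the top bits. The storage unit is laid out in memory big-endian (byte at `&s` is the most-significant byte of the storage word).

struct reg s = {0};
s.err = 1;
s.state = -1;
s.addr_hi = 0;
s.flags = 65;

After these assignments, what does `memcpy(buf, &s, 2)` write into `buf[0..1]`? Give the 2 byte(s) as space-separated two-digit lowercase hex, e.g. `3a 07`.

err (1b) val=1 bits=0x1 at bit 15: 0x8000
state (5b) val=-1 bits=0x1f at bit 10: 0xfc00
addr_hi (3b) val=0 bits=0x0 at bit 7: 0xfc00
flags (7b) val=65 bits=0x41 at bit 0: 0xfc41
word = 0xfc41 → big-endian bytes:
  [0]=0xfc  [1]=0x41

fc 41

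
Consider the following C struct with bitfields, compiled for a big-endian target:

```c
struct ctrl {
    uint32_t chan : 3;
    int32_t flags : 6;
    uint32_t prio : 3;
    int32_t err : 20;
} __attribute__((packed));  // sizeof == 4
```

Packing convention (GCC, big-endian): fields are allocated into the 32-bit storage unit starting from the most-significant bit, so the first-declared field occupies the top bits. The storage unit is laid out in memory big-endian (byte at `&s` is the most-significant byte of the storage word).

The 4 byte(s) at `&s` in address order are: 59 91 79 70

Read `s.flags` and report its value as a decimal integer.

-13

[0]=0x59 [1]=0x91 [2]=0x79 [3]=0x70 (big-endian) → word 0x59917970
chan:3 @ bit 29 → (0x59917970>>29)&0x7 = 0x2
flags:6 @ bit 23 → (0x59917970>>23)&0x3f = 0x33  ←
prio:3 @ bit 20 → (0x59917970>>20)&0x7 = 0x1
err:20 @ bit 0 → (0x59917970>>0)&0xfffff = 0x17970
flags signed 6b, MSB=1: 51 - 64 = -13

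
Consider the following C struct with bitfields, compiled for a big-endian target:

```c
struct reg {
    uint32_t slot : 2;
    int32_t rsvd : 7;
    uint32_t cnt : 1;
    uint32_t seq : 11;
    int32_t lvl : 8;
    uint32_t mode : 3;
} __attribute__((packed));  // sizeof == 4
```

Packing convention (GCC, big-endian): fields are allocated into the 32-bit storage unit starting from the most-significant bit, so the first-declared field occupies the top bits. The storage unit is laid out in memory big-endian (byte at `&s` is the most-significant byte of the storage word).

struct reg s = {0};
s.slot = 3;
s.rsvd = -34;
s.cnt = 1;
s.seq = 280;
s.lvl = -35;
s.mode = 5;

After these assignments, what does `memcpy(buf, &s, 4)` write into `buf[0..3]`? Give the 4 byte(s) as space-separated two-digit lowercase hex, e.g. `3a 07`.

ef 48 c6 ed

[30+:2] slot=3 & 0x3 = 0x3; word=0xc0000000
[23+:7] rsvd=-34 & 0x7f = 0x5e; word=0xef000000
[22+:1] cnt=1 & 0x1 = 0x1; word=0xef400000
[11+:11] seq=280 & 0x7ff = 0x118; word=0xef48c000
[3+:8] lvl=-35 & 0xff = 0xdd; word=0xef48c6e8
[0+:3] mode=5 & 0x7 = 0x5; word=0xef48c6ed
word = 0xef48c6ed → big-endian bytes:
  [0]=0xef  [1]=0x48  [2]=0xc6  [3]=0xed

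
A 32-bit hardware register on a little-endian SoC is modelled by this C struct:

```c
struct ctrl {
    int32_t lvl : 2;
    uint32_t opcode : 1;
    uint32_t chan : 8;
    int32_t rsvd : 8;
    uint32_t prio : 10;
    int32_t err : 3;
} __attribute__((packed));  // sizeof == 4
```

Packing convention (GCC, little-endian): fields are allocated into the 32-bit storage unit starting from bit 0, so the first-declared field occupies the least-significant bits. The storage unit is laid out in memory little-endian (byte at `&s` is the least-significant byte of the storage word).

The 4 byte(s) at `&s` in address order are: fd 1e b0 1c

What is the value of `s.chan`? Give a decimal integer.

[0]=0xfd [1]=0x1e [2]=0xb0 [3]=0x1c (little-endian) → word 0x1cb01efd
lvl [0+:2] = (word>>0) & 0x3 = 1
opcode [2+:1] = (word>>2) & 0x1 = 1
chan [3+:8] = (word>>3) & 0xff = 223  ←
rsvd [11+:8] = (word>>11) & 0xff = 3
prio [19+:10] = (word>>19) & 0x3ff = 918
err [29+:3] = (word>>29) & 0x7 = 0

223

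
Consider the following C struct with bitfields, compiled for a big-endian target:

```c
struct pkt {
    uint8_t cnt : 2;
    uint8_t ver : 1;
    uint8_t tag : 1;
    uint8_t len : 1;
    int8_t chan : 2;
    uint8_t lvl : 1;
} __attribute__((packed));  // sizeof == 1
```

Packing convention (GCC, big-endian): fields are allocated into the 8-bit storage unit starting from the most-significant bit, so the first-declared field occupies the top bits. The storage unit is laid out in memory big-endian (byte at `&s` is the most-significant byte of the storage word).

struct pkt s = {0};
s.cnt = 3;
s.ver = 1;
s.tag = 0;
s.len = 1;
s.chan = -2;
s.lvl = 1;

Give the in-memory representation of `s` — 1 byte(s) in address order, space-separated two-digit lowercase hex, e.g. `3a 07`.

cnt:2 = 3 → 0x3 << 6 → word 0xc0
ver:1 = 1 → 0x1 << 5 → word 0xe0
tag:1 = 0 → 0x0 << 4 → word 0xe0
len:1 = 1 → 0x1 << 3 → word 0xe8
chan:2 = -2 → 0x2 << 1 → word 0xec
lvl:1 = 1 → 0x1 << 0 → word 0xed
word = 0xed → big-endian bytes:
  [0]=0xed

ed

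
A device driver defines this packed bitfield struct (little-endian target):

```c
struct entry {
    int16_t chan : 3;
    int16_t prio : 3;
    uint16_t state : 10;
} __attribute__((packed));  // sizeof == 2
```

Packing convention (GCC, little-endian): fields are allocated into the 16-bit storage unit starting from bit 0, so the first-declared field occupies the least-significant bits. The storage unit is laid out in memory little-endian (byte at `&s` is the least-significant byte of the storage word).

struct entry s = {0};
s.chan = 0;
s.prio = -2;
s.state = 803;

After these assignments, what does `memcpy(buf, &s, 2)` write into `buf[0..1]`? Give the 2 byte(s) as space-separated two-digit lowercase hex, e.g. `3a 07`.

f0 c8

chan (3b) val=0 bits=0x0 at bit 0: 0x0000
prio (3b) val=-2 bits=0x6 at bit 3: 0x0030
state (10b) val=803 bits=0x323 at bit 6: 0xc8f0
word = 0xc8f0 → little-endian bytes:
  [0]=0xf0  [1]=0xc8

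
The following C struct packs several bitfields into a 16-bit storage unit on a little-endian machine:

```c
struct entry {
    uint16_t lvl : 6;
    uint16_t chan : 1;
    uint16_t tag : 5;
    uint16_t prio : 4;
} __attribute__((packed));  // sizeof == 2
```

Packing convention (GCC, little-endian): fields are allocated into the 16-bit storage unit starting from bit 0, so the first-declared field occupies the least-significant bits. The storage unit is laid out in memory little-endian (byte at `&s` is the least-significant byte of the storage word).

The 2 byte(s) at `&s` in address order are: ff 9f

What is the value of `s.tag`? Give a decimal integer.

[0]=0xff [1]=0x9f (little-endian) → word 0x9fff
lvl:6 @ bit 0 → (0x9fff>>0)&0x3f = 0x3f
chan:1 @ bit 6 → (0x9fff>>6)&0x1 = 0x1
tag:5 @ bit 7 → (0x9fff>>7)&0x1f = 0x1f  ←
prio:4 @ bit 12 → (0x9fff>>12)&0xf = 0x9

31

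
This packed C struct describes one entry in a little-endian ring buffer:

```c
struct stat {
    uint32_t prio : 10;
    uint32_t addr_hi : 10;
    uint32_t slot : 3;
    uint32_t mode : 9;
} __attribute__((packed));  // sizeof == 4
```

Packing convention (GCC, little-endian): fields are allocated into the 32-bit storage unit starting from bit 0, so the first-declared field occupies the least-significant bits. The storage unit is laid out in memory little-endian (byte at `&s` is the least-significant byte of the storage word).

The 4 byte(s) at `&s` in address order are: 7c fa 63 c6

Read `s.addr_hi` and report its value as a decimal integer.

[0]=0x7c [1]=0xfa [2]=0x63 [3]=0xc6 (little-endian) → word 0xc663fa7c
prio:10 @ bit 0 → (0xc663fa7c>>0)&0x3ff = 0x27c
addr_hi:10 @ bit 10 → (0xc663fa7c>>10)&0x3ff = 0xfe  ←
slot:3 @ bit 20 → (0xc663fa7c>>20)&0x7 = 0x6
mode:9 @ bit 23 → (0xc663fa7c>>23)&0x1ff = 0x18c

254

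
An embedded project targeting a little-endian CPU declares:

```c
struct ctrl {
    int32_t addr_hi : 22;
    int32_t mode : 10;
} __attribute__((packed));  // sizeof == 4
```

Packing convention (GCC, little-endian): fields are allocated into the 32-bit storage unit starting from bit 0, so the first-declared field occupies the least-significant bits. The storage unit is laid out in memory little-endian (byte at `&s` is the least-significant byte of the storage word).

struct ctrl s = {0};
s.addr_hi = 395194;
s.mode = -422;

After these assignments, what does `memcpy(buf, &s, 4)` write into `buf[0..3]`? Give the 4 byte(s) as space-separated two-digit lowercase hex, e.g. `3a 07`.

[0+:22] addr_hi=395194 & 0x3fffff = 0x607ba; word=0x000607ba
[22+:10] mode=-422 & 0x3ff = 0x25a; word=0x968607ba
word = 0x968607ba → little-endian bytes:
  [0]=0xba  [1]=0x07  [2]=0x86  [3]=0x96

ba 07 86 96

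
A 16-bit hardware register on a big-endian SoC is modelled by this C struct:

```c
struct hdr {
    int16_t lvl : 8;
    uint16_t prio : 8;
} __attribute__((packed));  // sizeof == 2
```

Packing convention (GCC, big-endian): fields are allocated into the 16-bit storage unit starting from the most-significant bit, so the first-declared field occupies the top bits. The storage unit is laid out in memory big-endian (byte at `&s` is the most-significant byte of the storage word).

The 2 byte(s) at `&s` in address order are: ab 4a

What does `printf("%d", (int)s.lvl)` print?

-85

[0]=0xab [1]=0x4a (big-endian) → word 0xab4a
lvl:8 @ bit 8 → (0xab4a>>8)&0xff = 0xab  ←
prio:8 @ bit 0 → (0xab4a>>0)&0xff = 0x4a
lvl signed 8b, MSB=1: 171 - 256 = -85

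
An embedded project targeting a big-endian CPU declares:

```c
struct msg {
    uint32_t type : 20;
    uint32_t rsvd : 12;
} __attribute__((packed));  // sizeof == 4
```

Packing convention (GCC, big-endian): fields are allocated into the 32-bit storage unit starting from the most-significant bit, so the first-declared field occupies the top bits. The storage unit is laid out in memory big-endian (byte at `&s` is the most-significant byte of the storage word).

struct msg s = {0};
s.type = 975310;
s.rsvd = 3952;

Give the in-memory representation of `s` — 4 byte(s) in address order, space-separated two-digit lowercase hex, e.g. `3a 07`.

ee 1c ef 70

type:20 = 975310 → 0xee1ce << 12 → word 0xee1ce000
rsvd:12 = 3952 → 0xf70 << 0 → word 0xee1cef70
word = 0xee1cef70 → big-endian bytes:
  [0]=0xee  [1]=0x1c  [2]=0xef  [3]=0x70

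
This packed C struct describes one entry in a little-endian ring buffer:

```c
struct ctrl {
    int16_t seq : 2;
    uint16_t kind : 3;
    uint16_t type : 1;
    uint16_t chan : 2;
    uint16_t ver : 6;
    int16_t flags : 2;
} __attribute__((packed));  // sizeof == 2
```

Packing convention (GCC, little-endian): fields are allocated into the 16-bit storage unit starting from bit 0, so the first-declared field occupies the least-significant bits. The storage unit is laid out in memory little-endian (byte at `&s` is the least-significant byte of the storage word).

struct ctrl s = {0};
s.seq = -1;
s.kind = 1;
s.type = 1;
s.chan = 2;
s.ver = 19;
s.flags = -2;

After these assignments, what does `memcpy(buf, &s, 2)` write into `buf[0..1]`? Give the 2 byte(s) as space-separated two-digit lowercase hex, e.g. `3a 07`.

seq:2 = -1 → 0x3 << 0 → word 0x0003
kind:3 = 1 → 0x1 << 2 → word 0x0007
type:1 = 1 → 0x1 << 5 → word 0x0027
chan:2 = 2 → 0x2 << 6 → word 0x00a7
ver:6 = 19 → 0x13 << 8 → word 0x13a7
flags:2 = -2 → 0x2 << 14 → word 0x93a7
word = 0x93a7 → little-endian bytes:
  [0]=0xa7  [1]=0x93

a7 93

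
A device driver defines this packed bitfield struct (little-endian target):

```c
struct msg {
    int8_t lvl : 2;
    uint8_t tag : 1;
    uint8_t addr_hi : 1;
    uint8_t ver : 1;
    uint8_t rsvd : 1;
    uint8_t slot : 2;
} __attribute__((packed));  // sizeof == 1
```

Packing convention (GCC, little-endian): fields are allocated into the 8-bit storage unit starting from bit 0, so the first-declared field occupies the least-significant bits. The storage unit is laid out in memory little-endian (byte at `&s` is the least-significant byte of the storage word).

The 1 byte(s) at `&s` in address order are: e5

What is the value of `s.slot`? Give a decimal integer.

3

[0]=0xe5 (little-endian) → word 0xe5
lvl [0+:2] = (word>>0) & 0x3 = 1
tag [2+:1] = (word>>2) & 0x1 = 1
addr_hi [3+:1] = (word>>3) & 0x1 = 0
ver [4+:1] = (word>>4) & 0x1 = 0
rsvd [5+:1] = (word>>5) & 0x1 = 1
slot [6+:2] = (word>>6) & 0x3 = 3  ←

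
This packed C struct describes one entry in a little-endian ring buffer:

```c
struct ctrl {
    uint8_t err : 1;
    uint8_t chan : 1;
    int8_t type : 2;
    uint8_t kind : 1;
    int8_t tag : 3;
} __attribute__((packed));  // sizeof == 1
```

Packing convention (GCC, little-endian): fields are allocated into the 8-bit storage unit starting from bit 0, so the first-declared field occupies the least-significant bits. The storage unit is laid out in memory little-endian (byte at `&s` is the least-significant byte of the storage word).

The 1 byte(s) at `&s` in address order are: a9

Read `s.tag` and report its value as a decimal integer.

-3

[0]=0xa9 (little-endian) → word 0xa9
err [0+:1] = (word>>0) & 0x1 = 1
chan [1+:1] = (word>>1) & 0x1 = 0
type [2+:2] = (word>>2) & 0x3 = 2
kind [4+:1] = (word>>4) & 0x1 = 0
tag [5+:3] = (word>>5) & 0x7 = 5  ←
tag signed 3b, MSB=1: 5 - 8 = -3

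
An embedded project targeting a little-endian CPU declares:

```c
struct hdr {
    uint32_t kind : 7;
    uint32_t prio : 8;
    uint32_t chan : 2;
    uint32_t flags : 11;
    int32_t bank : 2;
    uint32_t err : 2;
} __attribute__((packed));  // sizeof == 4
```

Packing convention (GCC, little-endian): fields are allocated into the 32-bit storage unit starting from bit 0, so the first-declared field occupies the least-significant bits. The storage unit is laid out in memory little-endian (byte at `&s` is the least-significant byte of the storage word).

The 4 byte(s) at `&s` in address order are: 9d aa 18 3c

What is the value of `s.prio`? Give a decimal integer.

85

[0]=0x9d [1]=0xaa [2]=0x18 [3]=0x3c (little-endian) → word 0x3c18aa9d
kind [0+:7] = (word>>0) & 0x7f = 29
prio [7+:8] = (word>>7) & 0xff = 85  ←
chan [15+:2] = (word>>15) & 0x3 = 1
flags [17+:11] = (word>>17) & 0x7ff = 1548
bank [28+:2] = (word>>28) & 0x3 = 3
err [30+:2] = (word>>30) & 0x3 = 0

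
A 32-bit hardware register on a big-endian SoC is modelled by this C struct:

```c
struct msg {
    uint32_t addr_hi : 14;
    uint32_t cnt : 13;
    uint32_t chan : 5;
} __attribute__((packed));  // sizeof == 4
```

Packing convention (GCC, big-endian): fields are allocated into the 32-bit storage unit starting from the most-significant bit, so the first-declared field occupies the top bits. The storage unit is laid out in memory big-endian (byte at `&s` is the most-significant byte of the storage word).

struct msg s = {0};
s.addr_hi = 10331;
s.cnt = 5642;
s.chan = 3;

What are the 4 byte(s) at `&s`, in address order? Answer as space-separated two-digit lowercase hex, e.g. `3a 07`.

a1 6e c1 43

addr_hi (14b) val=10331 bits=0x285b at bit 18: 0xa16c0000
cnt (13b) val=5642 bits=0x160a at bit 5: 0xa16ec140
chan (5b) val=3 bits=0x3 at bit 0: 0xa16ec143
word = 0xa16ec143 → big-endian bytes:
  [0]=0xa1  [1]=0x6e  [2]=0xc1  [3]=0x43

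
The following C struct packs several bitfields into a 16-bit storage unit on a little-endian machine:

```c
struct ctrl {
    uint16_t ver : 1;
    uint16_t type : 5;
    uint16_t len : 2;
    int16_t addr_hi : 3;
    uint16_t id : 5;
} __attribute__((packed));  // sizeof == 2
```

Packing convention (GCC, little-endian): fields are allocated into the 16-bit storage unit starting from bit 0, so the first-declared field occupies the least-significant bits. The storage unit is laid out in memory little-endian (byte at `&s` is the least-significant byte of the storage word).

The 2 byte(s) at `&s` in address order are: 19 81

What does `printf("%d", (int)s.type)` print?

12

[0]=0x19 [1]=0x81 (little-endian) → word 0x8119
ver:1 @ bit 0 → (0x8119>>0)&0x1 = 0x1
type:5 @ bit 1 → (0x8119>>1)&0x1f = 0xc  ←
len:2 @ bit 6 → (0x8119>>6)&0x3 = 0x0
addr_hi:3 @ bit 8 → (0x8119>>8)&0x7 = 0x1
id:5 @ bit 11 → (0x8119>>11)&0x1f = 0x10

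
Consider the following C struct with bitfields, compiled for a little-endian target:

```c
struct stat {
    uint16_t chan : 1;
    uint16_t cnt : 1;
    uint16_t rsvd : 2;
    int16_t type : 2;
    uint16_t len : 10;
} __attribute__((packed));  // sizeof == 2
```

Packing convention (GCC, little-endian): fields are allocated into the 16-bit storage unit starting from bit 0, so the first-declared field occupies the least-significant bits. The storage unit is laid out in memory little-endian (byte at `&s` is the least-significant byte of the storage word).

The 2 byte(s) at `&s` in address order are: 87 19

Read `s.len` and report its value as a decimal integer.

[0]=0x87 [1]=0x19 (little-endian) → word 0x1987
chan:1 @ bit 0 → (0x1987>>0)&0x1 = 0x1
cnt:1 @ bit 1 → (0x1987>>1)&0x1 = 0x1
rsvd:2 @ bit 2 → (0x1987>>2)&0x3 = 0x1
type:2 @ bit 4 → (0x1987>>4)&0x3 = 0x0
len:10 @ bit 6 → (0x1987>>6)&0x3ff = 0x66  ←

102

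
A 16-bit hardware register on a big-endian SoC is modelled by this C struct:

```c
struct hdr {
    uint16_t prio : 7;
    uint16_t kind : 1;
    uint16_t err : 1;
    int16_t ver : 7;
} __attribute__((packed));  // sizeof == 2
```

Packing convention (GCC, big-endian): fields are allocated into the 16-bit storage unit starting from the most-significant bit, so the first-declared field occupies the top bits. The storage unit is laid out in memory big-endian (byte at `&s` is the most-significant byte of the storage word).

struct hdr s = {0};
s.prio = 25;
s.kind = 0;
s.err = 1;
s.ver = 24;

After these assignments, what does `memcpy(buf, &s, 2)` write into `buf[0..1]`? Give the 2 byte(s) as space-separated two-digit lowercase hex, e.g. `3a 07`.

32 98

[9+:7] prio=25 & 0x7f = 0x19; word=0x3200
[8+:1] kind=0 & 0x1 = 0x0; word=0x3200
[7+:1] err=1 & 0x1 = 0x1; word=0x3280
[0+:7] ver=24 & 0x7f = 0x18; word=0x3298
word = 0x3298 → big-endian bytes:
  [0]=0x32  [1]=0x98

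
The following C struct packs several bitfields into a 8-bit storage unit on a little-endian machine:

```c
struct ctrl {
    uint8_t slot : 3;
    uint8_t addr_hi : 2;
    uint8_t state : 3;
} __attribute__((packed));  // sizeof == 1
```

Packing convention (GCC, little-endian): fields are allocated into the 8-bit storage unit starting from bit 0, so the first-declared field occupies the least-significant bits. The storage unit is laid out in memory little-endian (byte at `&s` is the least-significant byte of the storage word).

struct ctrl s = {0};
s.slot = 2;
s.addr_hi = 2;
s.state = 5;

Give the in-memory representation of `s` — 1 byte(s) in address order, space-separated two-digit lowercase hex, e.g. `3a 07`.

b2

slot (3b) val=2 bits=0x2 at bit 0: 0x02
addr_hi (2b) val=2 bits=0x2 at bit 3: 0x12
state (3b) val=5 bits=0x5 at bit 5: 0xb2
word = 0xb2 → little-endian bytes:
  [0]=0xb2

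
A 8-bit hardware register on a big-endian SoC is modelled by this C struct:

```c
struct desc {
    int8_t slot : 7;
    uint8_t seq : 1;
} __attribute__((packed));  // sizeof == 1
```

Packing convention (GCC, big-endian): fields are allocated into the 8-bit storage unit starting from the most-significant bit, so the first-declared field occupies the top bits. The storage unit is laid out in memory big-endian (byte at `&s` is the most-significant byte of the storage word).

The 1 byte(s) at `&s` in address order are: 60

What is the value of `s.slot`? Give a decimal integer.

48

[0]=0x60 (big-endian) → word 0x60
slot [1+:7] = (word>>1) & 0x7f = 48  ←
seq [0+:1] = (word>>0) & 0x1 = 0
slot signed 7b, MSB=0: value = 48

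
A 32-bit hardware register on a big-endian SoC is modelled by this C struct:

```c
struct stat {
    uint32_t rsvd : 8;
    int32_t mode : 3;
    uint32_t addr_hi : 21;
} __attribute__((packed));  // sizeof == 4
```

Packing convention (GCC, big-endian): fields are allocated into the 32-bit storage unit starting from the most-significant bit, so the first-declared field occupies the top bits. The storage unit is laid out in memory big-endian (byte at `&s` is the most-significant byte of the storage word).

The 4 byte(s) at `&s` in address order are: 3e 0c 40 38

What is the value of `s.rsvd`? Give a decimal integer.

62

[0]=0x3e [1]=0x0c [2]=0x40 [3]=0x38 (big-endian) → word 0x3e0c4038
rsvd [24+:8] = (word>>24) & 0xff = 62  ←
mode [21+:3] = (word>>21) & 0x7 = 0
addr_hi [0+:21] = (word>>0) & 0x1fffff = 802872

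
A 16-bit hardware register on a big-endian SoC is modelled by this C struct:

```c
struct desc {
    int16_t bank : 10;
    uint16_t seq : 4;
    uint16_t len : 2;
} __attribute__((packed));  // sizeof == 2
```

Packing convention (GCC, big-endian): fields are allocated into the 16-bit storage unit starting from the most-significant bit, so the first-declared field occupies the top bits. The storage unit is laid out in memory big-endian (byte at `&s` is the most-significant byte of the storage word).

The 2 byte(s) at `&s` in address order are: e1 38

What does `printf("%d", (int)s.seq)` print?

14

[0]=0xe1 [1]=0x38 (big-endian) → word 0xe138
bank:10 @ bit 6 → (0xe138>>6)&0x3ff = 0x384
seq:4 @ bit 2 → (0xe138>>2)&0xf = 0xe  ←
len:2 @ bit 0 → (0xe138>>0)&0x3 = 0x0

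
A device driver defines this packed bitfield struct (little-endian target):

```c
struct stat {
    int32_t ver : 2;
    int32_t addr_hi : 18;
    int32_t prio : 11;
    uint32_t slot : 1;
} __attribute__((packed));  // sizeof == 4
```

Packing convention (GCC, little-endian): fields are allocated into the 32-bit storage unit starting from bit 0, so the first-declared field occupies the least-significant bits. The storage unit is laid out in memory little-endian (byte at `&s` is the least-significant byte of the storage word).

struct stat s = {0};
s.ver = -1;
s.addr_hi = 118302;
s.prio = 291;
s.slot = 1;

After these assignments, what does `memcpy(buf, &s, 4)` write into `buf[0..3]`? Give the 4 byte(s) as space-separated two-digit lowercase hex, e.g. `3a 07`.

ver (2b) val=-1 bits=0x3 at bit 0: 0x00000003
addr_hi (18b) val=118302 bits=0x1ce1e at bit 2: 0x0007387b
prio (11b) val=291 bits=0x123 at bit 20: 0x1237387b
slot (1b) val=1 bits=0x1 at bit 31: 0x9237387b
word = 0x9237387b → little-endian bytes:
  [0]=0x7b  [1]=0x38  [2]=0x37  [3]=0x92

7b 38 37 92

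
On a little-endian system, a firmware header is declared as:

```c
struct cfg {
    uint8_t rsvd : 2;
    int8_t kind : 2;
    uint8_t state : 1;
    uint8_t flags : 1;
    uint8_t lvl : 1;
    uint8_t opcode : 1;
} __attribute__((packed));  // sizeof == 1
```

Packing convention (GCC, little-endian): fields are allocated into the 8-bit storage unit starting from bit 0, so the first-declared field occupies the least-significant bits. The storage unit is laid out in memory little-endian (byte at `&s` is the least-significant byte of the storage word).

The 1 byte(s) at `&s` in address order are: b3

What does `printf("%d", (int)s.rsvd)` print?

[0]=0xb3 (little-endian) → word 0xb3
rsvd:2 @ bit 0 → (0xb3>>0)&0x3 = 0x3  ←
kind:2 @ bit 2 → (0xb3>>2)&0x3 = 0x0
state:1 @ bit 4 → (0xb3>>4)&0x1 = 0x1
flags:1 @ bit 5 → (0xb3>>5)&0x1 = 0x1
lvl:1 @ bit 6 → (0xb3>>6)&0x1 = 0x0
opcode:1 @ bit 7 → (0xb3>>7)&0x1 = 0x1

3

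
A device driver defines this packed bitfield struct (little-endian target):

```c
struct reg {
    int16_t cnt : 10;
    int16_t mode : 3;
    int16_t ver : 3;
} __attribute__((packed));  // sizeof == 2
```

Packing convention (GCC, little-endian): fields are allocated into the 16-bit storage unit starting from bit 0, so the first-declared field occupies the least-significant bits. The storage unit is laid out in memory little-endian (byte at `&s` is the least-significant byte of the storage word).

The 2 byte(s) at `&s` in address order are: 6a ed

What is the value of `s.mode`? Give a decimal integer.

[0]=0x6a [1]=0xed (little-endian) → word 0xed6a
cnt [0+:10] = (word>>0) & 0x3ff = 362
mode [10+:3] = (word>>10) & 0x7 = 3  ←
ver [13+:3] = (word>>13) & 0x7 = 7
mode signed 3b, MSB=0: value = 3

3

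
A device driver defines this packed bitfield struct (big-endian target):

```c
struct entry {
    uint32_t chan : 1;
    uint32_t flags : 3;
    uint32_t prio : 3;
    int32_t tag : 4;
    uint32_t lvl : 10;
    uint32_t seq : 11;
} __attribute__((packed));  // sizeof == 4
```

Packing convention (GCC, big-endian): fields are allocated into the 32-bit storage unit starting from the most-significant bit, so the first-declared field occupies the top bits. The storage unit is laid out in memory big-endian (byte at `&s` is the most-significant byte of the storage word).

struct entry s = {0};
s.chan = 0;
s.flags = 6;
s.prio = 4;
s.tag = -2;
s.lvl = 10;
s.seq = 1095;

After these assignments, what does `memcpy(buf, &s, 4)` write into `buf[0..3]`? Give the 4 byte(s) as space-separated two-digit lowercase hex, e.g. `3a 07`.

69 c0 54 47

chan:1 = 0 → 0x0 << 31 → word 0x00000000
flags:3 = 6 → 0x6 << 28 → word 0x60000000
prio:3 = 4 → 0x4 << 25 → word 0x68000000
tag:4 = -2 → 0xe << 21 → word 0x69c00000
lvl:10 = 10 → 0xa << 11 → word 0x69c05000
seq:11 = 1095 → 0x447 << 0 → word 0x69c05447
word = 0x69c05447 → big-endian bytes:
  [0]=0x69  [1]=0xc0  [2]=0x54  [3]=0x47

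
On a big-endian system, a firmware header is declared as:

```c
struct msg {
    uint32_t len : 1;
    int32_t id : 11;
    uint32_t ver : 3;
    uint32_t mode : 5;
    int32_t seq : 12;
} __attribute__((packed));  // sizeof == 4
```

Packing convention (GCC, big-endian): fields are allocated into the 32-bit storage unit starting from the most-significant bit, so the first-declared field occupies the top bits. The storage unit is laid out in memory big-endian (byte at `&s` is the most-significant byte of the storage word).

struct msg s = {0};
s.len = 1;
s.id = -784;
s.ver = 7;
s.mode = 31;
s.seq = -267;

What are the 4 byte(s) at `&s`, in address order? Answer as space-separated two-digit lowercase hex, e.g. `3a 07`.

len (1b) val=1 bits=0x1 at bit 31: 0x80000000
id (11b) val=-784 bits=0x4f0 at bit 20: 0xcf000000
ver (3b) val=7 bits=0x7 at bit 17: 0xcf0e0000
mode (5b) val=31 bits=0x1f at bit 12: 0xcf0ff000
seq (12b) val=-267 bits=0xef5 at bit 0: 0xcf0ffef5
word = 0xcf0ffef5 → big-endian bytes:
  [0]=0xcf  [1]=0x0f  [2]=0xfe  [3]=0xf5

cf 0f fe f5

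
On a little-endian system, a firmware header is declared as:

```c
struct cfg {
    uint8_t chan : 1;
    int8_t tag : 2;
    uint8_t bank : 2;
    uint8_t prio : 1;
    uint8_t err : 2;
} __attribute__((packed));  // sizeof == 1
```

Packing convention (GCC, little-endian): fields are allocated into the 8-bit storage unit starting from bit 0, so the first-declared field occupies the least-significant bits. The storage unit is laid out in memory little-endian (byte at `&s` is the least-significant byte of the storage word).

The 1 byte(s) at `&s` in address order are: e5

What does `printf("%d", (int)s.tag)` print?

[0]=0xe5 (little-endian) → word 0xe5
chan [0+:1] = (word>>0) & 0x1 = 1
tag [1+:2] = (word>>1) & 0x3 = 2  ←
bank [3+:2] = (word>>3) & 0x3 = 0
prio [5+:1] = (word>>5) & 0x1 = 1
err [6+:2] = (word>>6) & 0x3 = 3
tag signed 2b, MSB=1: 2 - 4 = -2

-2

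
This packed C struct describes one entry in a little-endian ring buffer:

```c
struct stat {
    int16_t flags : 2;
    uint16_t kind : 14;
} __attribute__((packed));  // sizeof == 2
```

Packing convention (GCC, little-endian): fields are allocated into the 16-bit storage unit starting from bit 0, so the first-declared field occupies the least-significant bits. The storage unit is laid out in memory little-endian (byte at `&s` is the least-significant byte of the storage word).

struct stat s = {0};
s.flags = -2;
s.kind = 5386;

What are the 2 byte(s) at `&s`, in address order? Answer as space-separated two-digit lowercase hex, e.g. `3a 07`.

flags:2 = -2 → 0x2 << 0 → word 0x0002
kind:14 = 5386 → 0x150a << 2 → word 0x542a
word = 0x542a → little-endian bytes:
  [0]=0x2a  [1]=0x54

2a 54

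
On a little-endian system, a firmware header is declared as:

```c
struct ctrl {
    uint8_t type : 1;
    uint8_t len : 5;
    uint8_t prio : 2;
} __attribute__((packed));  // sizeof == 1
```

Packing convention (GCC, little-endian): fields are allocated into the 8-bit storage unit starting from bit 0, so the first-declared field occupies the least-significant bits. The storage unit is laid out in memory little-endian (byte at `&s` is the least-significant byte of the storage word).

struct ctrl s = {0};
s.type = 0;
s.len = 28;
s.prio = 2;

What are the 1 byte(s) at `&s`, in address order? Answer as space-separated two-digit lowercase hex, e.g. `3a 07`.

[0+:1] type=0 & 0x1 = 0x0; word=0x00
[1+:5] len=28 & 0x1f = 0x1c; word=0x38
[6+:2] prio=2 & 0x3 = 0x2; word=0xb8
word = 0xb8 → little-endian bytes:
  [0]=0xb8

b8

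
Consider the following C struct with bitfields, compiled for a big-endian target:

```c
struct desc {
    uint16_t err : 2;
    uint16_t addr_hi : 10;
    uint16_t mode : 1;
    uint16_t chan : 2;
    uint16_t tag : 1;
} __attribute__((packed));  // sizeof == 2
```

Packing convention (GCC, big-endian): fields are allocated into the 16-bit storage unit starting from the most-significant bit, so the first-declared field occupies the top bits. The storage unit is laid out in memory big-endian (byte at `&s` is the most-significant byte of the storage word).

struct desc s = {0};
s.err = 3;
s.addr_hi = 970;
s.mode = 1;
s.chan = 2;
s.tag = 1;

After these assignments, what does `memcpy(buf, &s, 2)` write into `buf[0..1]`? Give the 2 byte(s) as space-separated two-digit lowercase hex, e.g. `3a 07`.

err:2 = 3 → 0x3 << 14 → word 0xc000
addr_hi:10 = 970 → 0x3ca << 4 → word 0xfca0
mode:1 = 1 → 0x1 << 3 → word 0xfca8
chan:2 = 2 → 0x2 << 1 → word 0xfcac
tag:1 = 1 → 0x1 << 0 → word 0xfcad
word = 0xfcad → big-endian bytes:
  [0]=0xfc  [1]=0xad

fc ad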